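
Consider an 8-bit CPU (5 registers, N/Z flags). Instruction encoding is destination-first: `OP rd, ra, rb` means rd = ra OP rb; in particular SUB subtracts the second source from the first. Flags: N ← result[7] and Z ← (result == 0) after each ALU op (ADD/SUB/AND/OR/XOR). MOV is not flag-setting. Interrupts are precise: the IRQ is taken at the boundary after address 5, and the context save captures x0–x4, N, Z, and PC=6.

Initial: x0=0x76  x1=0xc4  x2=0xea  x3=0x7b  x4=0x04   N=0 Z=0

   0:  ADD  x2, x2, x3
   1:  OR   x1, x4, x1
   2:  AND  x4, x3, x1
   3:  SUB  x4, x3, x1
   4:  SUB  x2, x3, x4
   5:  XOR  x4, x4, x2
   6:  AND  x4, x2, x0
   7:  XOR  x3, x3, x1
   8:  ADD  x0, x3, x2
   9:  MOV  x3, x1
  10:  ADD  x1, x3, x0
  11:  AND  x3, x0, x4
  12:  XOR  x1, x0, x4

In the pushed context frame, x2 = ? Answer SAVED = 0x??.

after  0: x0=0x76 x1=0xc4 x2=0x65 x3=0x7b x4=0x04  N=0 Z=0
after  1: x0=0x76 x1=0xc4 x2=0x65 x3=0x7b x4=0x04  N=1 Z=0
after  2: x0=0x76 x1=0xc4 x2=0x65 x3=0x7b x4=0x40  N=0 Z=0
after  3: x0=0x76 x1=0xc4 x2=0x65 x3=0x7b x4=0xb7  N=1 Z=0
after  4: x0=0x76 x1=0xc4 x2=0xc4 x3=0x7b x4=0xb7  N=1 Z=0
after  5: x0=0x76 x1=0xc4 x2=0xc4 x3=0x7b x4=0x73  N=0 Z=0
-- IRQ taken; context saved, return-PC = 6 --

SAVED = 0xc4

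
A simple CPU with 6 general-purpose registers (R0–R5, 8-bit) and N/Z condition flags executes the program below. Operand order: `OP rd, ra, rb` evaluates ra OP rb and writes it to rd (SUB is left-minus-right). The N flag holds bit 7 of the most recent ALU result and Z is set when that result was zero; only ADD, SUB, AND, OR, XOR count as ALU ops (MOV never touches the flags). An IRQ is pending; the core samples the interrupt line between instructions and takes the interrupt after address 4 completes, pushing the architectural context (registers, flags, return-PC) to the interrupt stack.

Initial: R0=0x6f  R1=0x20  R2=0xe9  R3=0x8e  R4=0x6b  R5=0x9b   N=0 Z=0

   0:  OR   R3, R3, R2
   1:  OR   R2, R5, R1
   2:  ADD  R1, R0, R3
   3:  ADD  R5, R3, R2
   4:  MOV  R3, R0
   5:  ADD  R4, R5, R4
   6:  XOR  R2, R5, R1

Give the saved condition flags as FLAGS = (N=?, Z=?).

after  0: R0=0x6f R1=0x20 R2=0xe9 R3=0xef R4=0x6b R5=0x9b  N=1 Z=0
after  1: R0=0x6f R1=0x20 R2=0xbb R3=0xef R4=0x6b R5=0x9b  N=1 Z=0
after  2: R0=0x6f R1=0x5e R2=0xbb R3=0xef R4=0x6b R5=0x9b  N=0 Z=0
after  3: R0=0x6f R1=0x5e R2=0xbb R3=0xef R4=0x6b R5=0xaa  N=1 Z=0
after  4: R0=0x6f R1=0x5e R2=0xbb R3=0x6f R4=0x6b R5=0xaa  N=1 Z=0
-- IRQ taken; context saved, return-PC = 5 --

FLAGS = (N=1, Z=0)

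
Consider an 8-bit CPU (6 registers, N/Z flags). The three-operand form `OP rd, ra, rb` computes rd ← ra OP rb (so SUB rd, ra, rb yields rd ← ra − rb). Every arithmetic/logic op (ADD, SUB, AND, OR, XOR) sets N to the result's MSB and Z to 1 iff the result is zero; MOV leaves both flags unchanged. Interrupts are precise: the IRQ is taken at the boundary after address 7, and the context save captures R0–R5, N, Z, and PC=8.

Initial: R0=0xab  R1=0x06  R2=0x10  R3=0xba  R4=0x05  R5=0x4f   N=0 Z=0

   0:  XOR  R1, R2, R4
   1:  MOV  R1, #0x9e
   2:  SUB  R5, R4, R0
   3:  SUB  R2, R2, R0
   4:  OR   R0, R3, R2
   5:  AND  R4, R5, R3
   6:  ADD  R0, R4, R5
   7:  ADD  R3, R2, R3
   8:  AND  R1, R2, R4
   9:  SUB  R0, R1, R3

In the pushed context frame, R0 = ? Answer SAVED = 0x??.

SAVED = 0x74

after  0: R0=0xab R1=0x15 R2=0x10 R3=0xba R4=0x05 R5=0x4f  N=0 Z=0
after  1: R0=0xab R1=0x9e R2=0x10 R3=0xba R4=0x05 R5=0x4f  N=0 Z=0
after  2: R0=0xab R1=0x9e R2=0x10 R3=0xba R4=0x05 R5=0x5a  N=0 Z=0
after  3: R0=0xab R1=0x9e R2=0x65 R3=0xba R4=0x05 R5=0x5a  N=0 Z=0
after  4: R0=0xff R1=0x9e R2=0x65 R3=0xba R4=0x05 R5=0x5a  N=1 Z=0
after  5: R0=0xff R1=0x9e R2=0x65 R3=0xba R4=0x1a R5=0x5a  N=0 Z=0
after  6: R0=0x74 R1=0x9e R2=0x65 R3=0xba R4=0x1a R5=0x5a  N=0 Z=0
after  7: R0=0x74 R1=0x9e R2=0x65 R3=0x1f R4=0x1a R5=0x5a  N=0 Z=0
-- IRQ taken; context saved, return-PC = 8 --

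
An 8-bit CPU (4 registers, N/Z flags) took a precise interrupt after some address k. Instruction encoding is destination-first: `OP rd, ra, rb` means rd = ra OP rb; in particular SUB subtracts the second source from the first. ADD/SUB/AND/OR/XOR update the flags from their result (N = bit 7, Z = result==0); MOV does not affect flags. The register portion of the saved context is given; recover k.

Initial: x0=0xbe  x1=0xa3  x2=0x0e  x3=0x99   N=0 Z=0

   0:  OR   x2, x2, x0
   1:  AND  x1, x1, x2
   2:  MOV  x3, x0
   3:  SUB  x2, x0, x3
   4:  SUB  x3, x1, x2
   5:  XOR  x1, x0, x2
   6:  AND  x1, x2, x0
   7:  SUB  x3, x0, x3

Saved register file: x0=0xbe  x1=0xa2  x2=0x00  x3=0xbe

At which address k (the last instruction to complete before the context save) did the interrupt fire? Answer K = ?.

K = 3

after  0: x0=0xbe x1=0xa3 x2=0xbe x3=0x99  N=1 Z=0
after  1: x0=0xbe x1=0xa2 x2=0xbe x3=0x99  N=1 Z=0
after  2: x0=0xbe x1=0xa2 x2=0xbe x3=0xbe  N=1 Z=0
after  3: x0=0xbe x1=0xa2 x2=0x00 x3=0xbe  N=0 Z=1
-- IRQ taken; context saved, return-PC = 4 --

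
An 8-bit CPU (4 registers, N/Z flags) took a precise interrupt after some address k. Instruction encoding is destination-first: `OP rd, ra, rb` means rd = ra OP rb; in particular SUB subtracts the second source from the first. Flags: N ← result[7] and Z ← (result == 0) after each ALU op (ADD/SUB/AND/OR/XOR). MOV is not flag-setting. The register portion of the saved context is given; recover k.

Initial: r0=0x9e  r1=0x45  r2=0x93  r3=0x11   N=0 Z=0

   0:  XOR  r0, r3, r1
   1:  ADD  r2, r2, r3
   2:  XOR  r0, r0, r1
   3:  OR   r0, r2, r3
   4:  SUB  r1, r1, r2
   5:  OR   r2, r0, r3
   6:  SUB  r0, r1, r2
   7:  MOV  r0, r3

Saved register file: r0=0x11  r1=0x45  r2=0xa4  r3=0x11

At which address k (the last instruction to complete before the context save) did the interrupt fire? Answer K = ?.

after  0: r0=0x54 r1=0x45 r2=0x93 r3=0x11  N=0 Z=0
after  1: r0=0x54 r1=0x45 r2=0xa4 r3=0x11  N=1 Z=0
after  2: r0=0x11 r1=0x45 r2=0xa4 r3=0x11  N=0 Z=0
-- IRQ taken; context saved, return-PC = 3 --

K = 2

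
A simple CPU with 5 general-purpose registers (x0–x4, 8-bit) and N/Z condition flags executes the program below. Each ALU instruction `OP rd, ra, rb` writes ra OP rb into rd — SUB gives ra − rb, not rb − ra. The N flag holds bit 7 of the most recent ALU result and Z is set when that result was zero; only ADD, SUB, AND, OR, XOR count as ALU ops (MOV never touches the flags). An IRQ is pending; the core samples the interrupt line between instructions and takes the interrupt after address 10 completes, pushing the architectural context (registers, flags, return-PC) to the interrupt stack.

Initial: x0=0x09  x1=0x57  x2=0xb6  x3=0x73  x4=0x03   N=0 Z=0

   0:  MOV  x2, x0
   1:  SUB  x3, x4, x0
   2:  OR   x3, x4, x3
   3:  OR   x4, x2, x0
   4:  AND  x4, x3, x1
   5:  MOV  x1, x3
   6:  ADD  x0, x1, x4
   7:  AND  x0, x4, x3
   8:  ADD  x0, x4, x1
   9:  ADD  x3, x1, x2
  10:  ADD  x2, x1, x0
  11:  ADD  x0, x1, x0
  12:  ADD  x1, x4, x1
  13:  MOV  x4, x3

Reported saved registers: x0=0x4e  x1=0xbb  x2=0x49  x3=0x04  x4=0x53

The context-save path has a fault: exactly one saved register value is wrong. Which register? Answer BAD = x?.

BAD = x1

after  0: x0=0x09 x1=0x57 x2=0x09 x3=0x73 x4=0x03  N=0 Z=0
after  1: x0=0x09 x1=0x57 x2=0x09 x3=0xfa x4=0x03  N=1 Z=0
after  2: x0=0x09 x1=0x57 x2=0x09 x3=0xfb x4=0x03  N=1 Z=0
after  3: x0=0x09 x1=0x57 x2=0x09 x3=0xfb x4=0x09  N=0 Z=0
after  4: x0=0x09 x1=0x57 x2=0x09 x3=0xfb x4=0x53  N=0 Z=0
after  5: x0=0x09 x1=0xfb x2=0x09 x3=0xfb x4=0x53  N=0 Z=0
after  6: x0=0x4e x1=0xfb x2=0x09 x3=0xfb x4=0x53  N=0 Z=0
after  7: x0=0x53 x1=0xfb x2=0x09 x3=0xfb x4=0x53  N=0 Z=0
after  8: x0=0x4e x1=0xfb x2=0x09 x3=0xfb x4=0x53  N=0 Z=0
after  9: x0=0x4e x1=0xfb x2=0x09 x3=0x04 x4=0x53  N=0 Z=0
after 10: x0=0x4e x1=0xfb x2=0x49 x3=0x04 x4=0x53  N=0 Z=0
-- IRQ taken; context saved, return-PC = 11 --
mismatch: x1: reported 0xbb vs actual 0xfb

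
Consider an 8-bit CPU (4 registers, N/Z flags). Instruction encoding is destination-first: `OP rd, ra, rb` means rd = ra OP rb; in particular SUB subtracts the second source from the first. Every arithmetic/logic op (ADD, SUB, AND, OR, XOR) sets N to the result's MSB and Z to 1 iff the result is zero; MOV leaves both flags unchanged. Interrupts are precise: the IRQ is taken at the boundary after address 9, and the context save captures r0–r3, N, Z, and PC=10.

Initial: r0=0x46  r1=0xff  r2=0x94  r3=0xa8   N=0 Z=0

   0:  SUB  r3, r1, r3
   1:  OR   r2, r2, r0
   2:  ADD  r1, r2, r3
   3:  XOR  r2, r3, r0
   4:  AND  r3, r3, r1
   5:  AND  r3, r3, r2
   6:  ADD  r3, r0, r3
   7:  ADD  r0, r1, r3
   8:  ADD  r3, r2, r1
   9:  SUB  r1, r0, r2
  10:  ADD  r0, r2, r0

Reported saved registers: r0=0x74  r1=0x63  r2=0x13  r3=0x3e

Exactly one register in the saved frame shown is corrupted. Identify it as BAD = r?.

BAD = r2

after  0: r0=0x46 r1=0xff r2=0x94 r3=0x57  N=0 Z=0
after  1: r0=0x46 r1=0xff r2=0xd6 r3=0x57  N=1 Z=0
after  2: r0=0x46 r1=0x2d r2=0xd6 r3=0x57  N=0 Z=0
after  3: r0=0x46 r1=0x2d r2=0x11 r3=0x57  N=0 Z=0
after  4: r0=0x46 r1=0x2d r2=0x11 r3=0x05  N=0 Z=0
after  5: r0=0x46 r1=0x2d r2=0x11 r3=0x01  N=0 Z=0
after  6: r0=0x46 r1=0x2d r2=0x11 r3=0x47  N=0 Z=0
after  7: r0=0x74 r1=0x2d r2=0x11 r3=0x47  N=0 Z=0
after  8: r0=0x74 r1=0x2d r2=0x11 r3=0x3e  N=0 Z=0
after  9: r0=0x74 r1=0x63 r2=0x11 r3=0x3e  N=0 Z=0
-- IRQ taken; context saved, return-PC = 10 --
mismatch: r2: reported 0x13 vs actual 0x11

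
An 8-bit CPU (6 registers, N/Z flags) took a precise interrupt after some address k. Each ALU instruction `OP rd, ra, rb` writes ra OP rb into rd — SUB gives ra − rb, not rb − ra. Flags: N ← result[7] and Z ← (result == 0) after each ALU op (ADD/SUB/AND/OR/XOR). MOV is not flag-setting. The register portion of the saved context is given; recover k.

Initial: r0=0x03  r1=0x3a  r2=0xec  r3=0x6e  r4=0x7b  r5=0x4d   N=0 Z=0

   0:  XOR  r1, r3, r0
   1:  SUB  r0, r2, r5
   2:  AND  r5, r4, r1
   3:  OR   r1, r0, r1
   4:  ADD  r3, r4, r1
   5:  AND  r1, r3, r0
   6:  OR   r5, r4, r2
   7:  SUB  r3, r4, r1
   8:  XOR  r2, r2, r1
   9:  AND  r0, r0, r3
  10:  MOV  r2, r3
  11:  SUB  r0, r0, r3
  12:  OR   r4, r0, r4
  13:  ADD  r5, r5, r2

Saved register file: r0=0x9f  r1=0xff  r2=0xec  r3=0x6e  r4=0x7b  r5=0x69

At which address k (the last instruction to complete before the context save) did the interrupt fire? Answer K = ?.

after  0: r0=0x03 r1=0x6d r2=0xec r3=0x6e r4=0x7b r5=0x4d  N=0 Z=0
after  1: r0=0x9f r1=0x6d r2=0xec r3=0x6e r4=0x7b r5=0x4d  N=1 Z=0
after  2: r0=0x9f r1=0x6d r2=0xec r3=0x6e r4=0x7b r5=0x69  N=0 Z=0
after  3: r0=0x9f r1=0xff r2=0xec r3=0x6e r4=0x7b r5=0x69  N=1 Z=0
-- IRQ taken; context saved, return-PC = 4 --

K = 3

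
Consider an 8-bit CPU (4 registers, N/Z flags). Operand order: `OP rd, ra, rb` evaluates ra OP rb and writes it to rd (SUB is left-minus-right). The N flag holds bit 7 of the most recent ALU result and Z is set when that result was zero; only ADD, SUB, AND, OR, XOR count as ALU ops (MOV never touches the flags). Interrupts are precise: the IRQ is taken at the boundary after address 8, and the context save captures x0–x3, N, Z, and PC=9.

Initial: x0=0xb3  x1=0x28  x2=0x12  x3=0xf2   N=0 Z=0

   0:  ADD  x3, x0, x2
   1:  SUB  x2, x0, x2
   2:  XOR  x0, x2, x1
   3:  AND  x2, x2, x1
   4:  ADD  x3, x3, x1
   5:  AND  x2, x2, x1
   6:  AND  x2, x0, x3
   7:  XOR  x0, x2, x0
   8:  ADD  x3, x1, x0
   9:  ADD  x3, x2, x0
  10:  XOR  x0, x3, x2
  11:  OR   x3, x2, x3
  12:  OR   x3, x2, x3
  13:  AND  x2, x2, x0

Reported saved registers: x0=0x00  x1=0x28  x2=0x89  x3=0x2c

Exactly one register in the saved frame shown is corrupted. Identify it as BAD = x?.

BAD = x3

after  0: x0=0xb3 x1=0x28 x2=0x12 x3=0xc5  N=1 Z=0
after  1: x0=0xb3 x1=0x28 x2=0xa1 x3=0xc5  N=1 Z=0
after  2: x0=0x89 x1=0x28 x2=0xa1 x3=0xc5  N=1 Z=0
after  3: x0=0x89 x1=0x28 x2=0x20 x3=0xc5  N=0 Z=0
after  4: x0=0x89 x1=0x28 x2=0x20 x3=0xed  N=1 Z=0
after  5: x0=0x89 x1=0x28 x2=0x20 x3=0xed  N=0 Z=0
after  6: x0=0x89 x1=0x28 x2=0x89 x3=0xed  N=1 Z=0
after  7: x0=0x00 x1=0x28 x2=0x89 x3=0xed  N=0 Z=1
after  8: x0=0x00 x1=0x28 x2=0x89 x3=0x28  N=0 Z=0
-- IRQ taken; context saved, return-PC = 9 --
mismatch: x3: reported 0x2c vs actual 0x28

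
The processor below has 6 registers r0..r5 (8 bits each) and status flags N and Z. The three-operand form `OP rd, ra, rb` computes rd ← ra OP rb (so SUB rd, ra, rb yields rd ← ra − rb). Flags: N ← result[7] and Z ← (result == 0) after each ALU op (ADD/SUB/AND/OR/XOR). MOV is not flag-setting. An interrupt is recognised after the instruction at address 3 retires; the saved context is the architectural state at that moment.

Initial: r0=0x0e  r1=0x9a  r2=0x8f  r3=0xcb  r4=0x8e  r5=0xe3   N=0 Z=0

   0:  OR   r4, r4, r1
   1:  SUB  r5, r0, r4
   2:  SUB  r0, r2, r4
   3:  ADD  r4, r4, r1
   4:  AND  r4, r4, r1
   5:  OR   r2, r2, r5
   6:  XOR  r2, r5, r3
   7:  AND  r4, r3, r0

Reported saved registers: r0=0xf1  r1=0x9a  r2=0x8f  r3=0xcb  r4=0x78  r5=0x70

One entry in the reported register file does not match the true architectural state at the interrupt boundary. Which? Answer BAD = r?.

BAD = r4

after  0: r0=0x0e r1=0x9a r2=0x8f r3=0xcb r4=0x9e r5=0xe3  N=1 Z=0
after  1: r0=0x0e r1=0x9a r2=0x8f r3=0xcb r4=0x9e r5=0x70  N=0 Z=0
after  2: r0=0xf1 r1=0x9a r2=0x8f r3=0xcb r4=0x9e r5=0x70  N=1 Z=0
after  3: r0=0xf1 r1=0x9a r2=0x8f r3=0xcb r4=0x38 r5=0x70  N=0 Z=0
-- IRQ taken; context saved, return-PC = 4 --
mismatch: r4: reported 0x78 vs actual 0x38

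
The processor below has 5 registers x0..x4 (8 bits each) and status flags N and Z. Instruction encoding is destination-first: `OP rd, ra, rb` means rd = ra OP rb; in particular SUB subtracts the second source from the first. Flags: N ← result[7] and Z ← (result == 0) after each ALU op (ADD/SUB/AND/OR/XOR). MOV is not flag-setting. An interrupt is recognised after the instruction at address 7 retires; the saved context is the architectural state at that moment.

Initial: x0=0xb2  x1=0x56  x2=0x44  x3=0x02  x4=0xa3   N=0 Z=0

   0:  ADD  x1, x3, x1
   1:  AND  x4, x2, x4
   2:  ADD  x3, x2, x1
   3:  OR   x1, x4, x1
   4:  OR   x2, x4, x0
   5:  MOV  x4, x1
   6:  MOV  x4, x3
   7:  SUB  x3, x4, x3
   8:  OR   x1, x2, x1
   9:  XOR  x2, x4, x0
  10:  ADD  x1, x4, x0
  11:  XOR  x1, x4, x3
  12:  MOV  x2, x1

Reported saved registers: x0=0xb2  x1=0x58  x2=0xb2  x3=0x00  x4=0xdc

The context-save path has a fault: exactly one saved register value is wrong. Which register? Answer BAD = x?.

after  0: x0=0xb2 x1=0x58 x2=0x44 x3=0x02 x4=0xa3  N=0 Z=0
after  1: x0=0xb2 x1=0x58 x2=0x44 x3=0x02 x4=0x00  N=0 Z=1
after  2: x0=0xb2 x1=0x58 x2=0x44 x3=0x9c x4=0x00  N=1 Z=0
after  3: x0=0xb2 x1=0x58 x2=0x44 x3=0x9c x4=0x00  N=0 Z=0
after  4: x0=0xb2 x1=0x58 x2=0xb2 x3=0x9c x4=0x00  N=1 Z=0
after  5: x0=0xb2 x1=0x58 x2=0xb2 x3=0x9c x4=0x58  N=1 Z=0
after  6: x0=0xb2 x1=0x58 x2=0xb2 x3=0x9c x4=0x9c  N=1 Z=0
after  7: x0=0xb2 x1=0x58 x2=0xb2 x3=0x00 x4=0x9c  N=0 Z=1
-- IRQ taken; context saved, return-PC = 8 --
mismatch: x4: reported 0xdc vs actual 0x9c

BAD = x4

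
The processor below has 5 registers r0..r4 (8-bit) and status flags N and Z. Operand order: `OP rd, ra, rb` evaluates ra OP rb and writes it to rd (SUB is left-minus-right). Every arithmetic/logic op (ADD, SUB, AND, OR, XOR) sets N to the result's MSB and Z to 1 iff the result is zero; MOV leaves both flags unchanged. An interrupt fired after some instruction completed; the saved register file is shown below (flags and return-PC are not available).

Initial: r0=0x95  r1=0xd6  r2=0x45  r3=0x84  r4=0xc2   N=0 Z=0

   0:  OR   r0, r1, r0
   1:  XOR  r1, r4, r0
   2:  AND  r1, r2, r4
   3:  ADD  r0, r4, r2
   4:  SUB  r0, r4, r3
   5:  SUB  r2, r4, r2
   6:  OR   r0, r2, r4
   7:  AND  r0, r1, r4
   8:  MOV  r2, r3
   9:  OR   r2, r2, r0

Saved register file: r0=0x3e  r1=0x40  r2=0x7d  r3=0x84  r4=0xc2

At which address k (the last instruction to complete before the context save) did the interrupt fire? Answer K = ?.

after  0: r0=0xd7 r1=0xd6 r2=0x45 r3=0x84 r4=0xc2  N=1 Z=0
after  1: r0=0xd7 r1=0x15 r2=0x45 r3=0x84 r4=0xc2  N=0 Z=0
after  2: r0=0xd7 r1=0x40 r2=0x45 r3=0x84 r4=0xc2  N=0 Z=0
after  3: r0=0x07 r1=0x40 r2=0x45 r3=0x84 r4=0xc2  N=0 Z=0
after  4: r0=0x3e r1=0x40 r2=0x45 r3=0x84 r4=0xc2  N=0 Z=0
after  5: r0=0x3e r1=0x40 r2=0x7d r3=0x84 r4=0xc2  N=0 Z=0
-- IRQ taken; context saved, return-PC = 6 --

K = 5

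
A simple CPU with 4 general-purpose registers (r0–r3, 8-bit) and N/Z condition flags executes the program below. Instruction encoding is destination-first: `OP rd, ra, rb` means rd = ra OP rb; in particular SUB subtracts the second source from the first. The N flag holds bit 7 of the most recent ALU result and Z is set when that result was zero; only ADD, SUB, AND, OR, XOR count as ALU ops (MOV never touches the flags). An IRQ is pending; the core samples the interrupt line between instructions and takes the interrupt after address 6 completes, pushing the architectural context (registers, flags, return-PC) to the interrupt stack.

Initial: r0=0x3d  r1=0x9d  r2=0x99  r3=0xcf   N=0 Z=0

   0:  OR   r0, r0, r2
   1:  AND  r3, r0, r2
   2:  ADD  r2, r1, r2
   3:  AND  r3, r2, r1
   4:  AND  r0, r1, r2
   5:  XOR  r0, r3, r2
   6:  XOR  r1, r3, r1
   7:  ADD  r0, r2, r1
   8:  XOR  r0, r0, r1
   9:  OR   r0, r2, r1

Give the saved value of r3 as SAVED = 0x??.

after  0: r0=0xbd r1=0x9d r2=0x99 r3=0xcf  N=1 Z=0
after  1: r0=0xbd r1=0x9d r2=0x99 r3=0x99  N=1 Z=0
after  2: r0=0xbd r1=0x9d r2=0x36 r3=0x99  N=0 Z=0
after  3: r0=0xbd r1=0x9d r2=0x36 r3=0x14  N=0 Z=0
after  4: r0=0x14 r1=0x9d r2=0x36 r3=0x14  N=0 Z=0
after  5: r0=0x22 r1=0x9d r2=0x36 r3=0x14  N=0 Z=0
after  6: r0=0x22 r1=0x89 r2=0x36 r3=0x14  N=1 Z=0
-- IRQ taken; context saved, return-PC = 7 --

SAVED = 0x14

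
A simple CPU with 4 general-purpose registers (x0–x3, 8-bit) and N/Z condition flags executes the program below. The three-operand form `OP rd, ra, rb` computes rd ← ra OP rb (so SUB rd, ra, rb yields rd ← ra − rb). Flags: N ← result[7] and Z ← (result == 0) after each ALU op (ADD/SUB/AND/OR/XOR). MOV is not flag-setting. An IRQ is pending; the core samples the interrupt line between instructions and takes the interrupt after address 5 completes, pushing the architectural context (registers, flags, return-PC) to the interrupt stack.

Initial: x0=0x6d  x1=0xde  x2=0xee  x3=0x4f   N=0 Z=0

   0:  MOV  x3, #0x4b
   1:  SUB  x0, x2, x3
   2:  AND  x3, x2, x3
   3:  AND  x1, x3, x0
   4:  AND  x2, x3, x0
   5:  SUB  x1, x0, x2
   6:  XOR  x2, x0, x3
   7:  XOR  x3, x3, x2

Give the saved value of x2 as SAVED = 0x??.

SAVED = 0x02

after  0: x0=0x6d x1=0xde x2=0xee x3=0x4b  N=0 Z=0
after  1: x0=0xa3 x1=0xde x2=0xee x3=0x4b  N=1 Z=0
after  2: x0=0xa3 x1=0xde x2=0xee x3=0x4a  N=0 Z=0
after  3: x0=0xa3 x1=0x02 x2=0xee x3=0x4a  N=0 Z=0
after  4: x0=0xa3 x1=0x02 x2=0x02 x3=0x4a  N=0 Z=0
after  5: x0=0xa3 x1=0xa1 x2=0x02 x3=0x4a  N=1 Z=0
-- IRQ taken; context saved, return-PC = 6 --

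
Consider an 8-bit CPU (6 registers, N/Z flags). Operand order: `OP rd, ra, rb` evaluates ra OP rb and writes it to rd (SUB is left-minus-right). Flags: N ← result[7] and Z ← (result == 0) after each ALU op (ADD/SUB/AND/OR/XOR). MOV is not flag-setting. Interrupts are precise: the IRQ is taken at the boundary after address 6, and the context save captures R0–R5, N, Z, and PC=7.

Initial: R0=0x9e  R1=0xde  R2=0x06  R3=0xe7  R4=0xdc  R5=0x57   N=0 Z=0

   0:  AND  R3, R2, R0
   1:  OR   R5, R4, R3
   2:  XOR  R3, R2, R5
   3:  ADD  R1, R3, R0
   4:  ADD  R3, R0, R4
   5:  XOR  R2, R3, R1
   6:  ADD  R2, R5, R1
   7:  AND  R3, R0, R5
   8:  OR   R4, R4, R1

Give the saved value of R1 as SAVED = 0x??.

after  0: R0=0x9e R1=0xde R2=0x06 R3=0x06 R4=0xdc R5=0x57  N=0 Z=0
after  1: R0=0x9e R1=0xde R2=0x06 R3=0x06 R4=0xdc R5=0xde  N=1 Z=0
after  2: R0=0x9e R1=0xde R2=0x06 R3=0xd8 R4=0xdc R5=0xde  N=1 Z=0
after  3: R0=0x9e R1=0x76 R2=0x06 R3=0xd8 R4=0xdc R5=0xde  N=0 Z=0
after  4: R0=0x9e R1=0x76 R2=0x06 R3=0x7a R4=0xdc R5=0xde  N=0 Z=0
after  5: R0=0x9e R1=0x76 R2=0x0c R3=0x7a R4=0xdc R5=0xde  N=0 Z=0
after  6: R0=0x9e R1=0x76 R2=0x54 R3=0x7a R4=0xdc R5=0xde  N=0 Z=0
-- IRQ taken; context saved, return-PC = 7 --

SAVED = 0x76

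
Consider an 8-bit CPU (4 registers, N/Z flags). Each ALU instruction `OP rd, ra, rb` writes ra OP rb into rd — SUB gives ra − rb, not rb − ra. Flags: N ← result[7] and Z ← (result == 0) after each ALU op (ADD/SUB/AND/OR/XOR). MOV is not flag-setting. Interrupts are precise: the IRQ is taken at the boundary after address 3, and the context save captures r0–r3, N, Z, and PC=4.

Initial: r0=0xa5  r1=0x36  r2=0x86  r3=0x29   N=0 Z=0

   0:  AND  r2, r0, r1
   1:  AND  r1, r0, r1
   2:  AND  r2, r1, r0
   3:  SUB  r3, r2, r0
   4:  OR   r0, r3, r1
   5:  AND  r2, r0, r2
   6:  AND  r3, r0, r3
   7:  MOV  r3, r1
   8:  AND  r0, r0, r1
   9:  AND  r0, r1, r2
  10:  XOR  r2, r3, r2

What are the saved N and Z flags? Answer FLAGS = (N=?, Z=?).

FLAGS = (N=0, Z=0)

after  0: r0=0xa5 r1=0x36 r2=0x24 r3=0x29  N=0 Z=0
after  1: r0=0xa5 r1=0x24 r2=0x24 r3=0x29  N=0 Z=0
after  2: r0=0xa5 r1=0x24 r2=0x24 r3=0x29  N=0 Z=0
after  3: r0=0xa5 r1=0x24 r2=0x24 r3=0x7f  N=0 Z=0
-- IRQ taken; context saved, return-PC = 4 --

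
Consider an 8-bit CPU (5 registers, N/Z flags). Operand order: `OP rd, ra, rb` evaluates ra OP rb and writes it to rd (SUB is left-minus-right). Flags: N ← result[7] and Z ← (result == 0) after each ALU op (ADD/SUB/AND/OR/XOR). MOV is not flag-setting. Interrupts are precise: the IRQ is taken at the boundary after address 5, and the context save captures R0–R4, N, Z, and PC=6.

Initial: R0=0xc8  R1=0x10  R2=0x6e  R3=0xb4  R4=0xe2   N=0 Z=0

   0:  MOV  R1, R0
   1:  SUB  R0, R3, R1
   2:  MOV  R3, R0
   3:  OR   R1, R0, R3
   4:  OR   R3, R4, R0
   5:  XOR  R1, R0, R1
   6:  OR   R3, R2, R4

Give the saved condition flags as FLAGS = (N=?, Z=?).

after  0: R0=0xc8 R1=0xc8 R2=0x6e R3=0xb4 R4=0xe2  N=0 Z=0
after  1: R0=0xec R1=0xc8 R2=0x6e R3=0xb4 R4=0xe2  N=1 Z=0
after  2: R0=0xec R1=0xc8 R2=0x6e R3=0xec R4=0xe2  N=1 Z=0
after  3: R0=0xec R1=0xec R2=0x6e R3=0xec R4=0xe2  N=1 Z=0
after  4: R0=0xec R1=0xec R2=0x6e R3=0xee R4=0xe2  N=1 Z=0
after  5: R0=0xec R1=0x00 R2=0x6e R3=0xee R4=0xe2  N=0 Z=1
-- IRQ taken; context saved, return-PC = 6 --

FLAGS = (N=0, Z=1)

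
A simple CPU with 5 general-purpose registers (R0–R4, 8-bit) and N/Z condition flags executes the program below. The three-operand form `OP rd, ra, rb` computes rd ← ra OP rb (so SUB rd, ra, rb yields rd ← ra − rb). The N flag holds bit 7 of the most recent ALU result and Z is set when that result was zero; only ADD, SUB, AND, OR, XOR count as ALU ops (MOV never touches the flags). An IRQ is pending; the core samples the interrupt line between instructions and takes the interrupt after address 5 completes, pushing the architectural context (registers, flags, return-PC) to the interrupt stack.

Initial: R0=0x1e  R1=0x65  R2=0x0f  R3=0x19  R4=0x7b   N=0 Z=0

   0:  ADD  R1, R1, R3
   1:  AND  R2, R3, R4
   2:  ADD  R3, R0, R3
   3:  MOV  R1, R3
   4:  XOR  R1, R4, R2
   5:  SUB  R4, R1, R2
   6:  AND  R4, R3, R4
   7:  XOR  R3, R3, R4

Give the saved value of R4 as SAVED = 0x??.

after  0: R0=0x1e R1=0x7e R2=0x0f R3=0x19 R4=0x7b  N=0 Z=0
after  1: R0=0x1e R1=0x7e R2=0x19 R3=0x19 R4=0x7b  N=0 Z=0
after  2: R0=0x1e R1=0x7e R2=0x19 R3=0x37 R4=0x7b  N=0 Z=0
after  3: R0=0x1e R1=0x37 R2=0x19 R3=0x37 R4=0x7b  N=0 Z=0
after  4: R0=0x1e R1=0x62 R2=0x19 R3=0x37 R4=0x7b  N=0 Z=0
after  5: R0=0x1e R1=0x62 R2=0x19 R3=0x37 R4=0x49  N=0 Z=0
-- IRQ taken; context saved, return-PC = 6 --

SAVED = 0x49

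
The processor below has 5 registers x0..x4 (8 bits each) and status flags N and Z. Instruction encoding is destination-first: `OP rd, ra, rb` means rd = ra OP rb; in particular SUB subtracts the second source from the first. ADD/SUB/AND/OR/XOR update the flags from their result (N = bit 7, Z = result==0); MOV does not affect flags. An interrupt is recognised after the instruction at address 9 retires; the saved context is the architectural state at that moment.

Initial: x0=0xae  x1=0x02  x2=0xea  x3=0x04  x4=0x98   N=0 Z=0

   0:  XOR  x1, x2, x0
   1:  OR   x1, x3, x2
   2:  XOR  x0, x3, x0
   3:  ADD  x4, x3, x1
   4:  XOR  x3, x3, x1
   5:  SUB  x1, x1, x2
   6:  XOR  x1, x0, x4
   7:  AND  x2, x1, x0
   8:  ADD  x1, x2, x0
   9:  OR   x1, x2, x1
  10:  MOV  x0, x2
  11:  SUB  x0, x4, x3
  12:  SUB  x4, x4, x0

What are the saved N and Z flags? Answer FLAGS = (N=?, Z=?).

after  0: x0=0xae x1=0x44 x2=0xea x3=0x04 x4=0x98  N=0 Z=0
after  1: x0=0xae x1=0xee x2=0xea x3=0x04 x4=0x98  N=1 Z=0
after  2: x0=0xaa x1=0xee x2=0xea x3=0x04 x4=0x98  N=1 Z=0
after  3: x0=0xaa x1=0xee x2=0xea x3=0x04 x4=0xf2  N=1 Z=0
after  4: x0=0xaa x1=0xee x2=0xea x3=0xea x4=0xf2  N=1 Z=0
after  5: x0=0xaa x1=0x04 x2=0xea x3=0xea x4=0xf2  N=0 Z=0
after  6: x0=0xaa x1=0x58 x2=0xea x3=0xea x4=0xf2  N=0 Z=0
after  7: x0=0xaa x1=0x58 x2=0x08 x3=0xea x4=0xf2  N=0 Z=0
after  8: x0=0xaa x1=0xb2 x2=0x08 x3=0xea x4=0xf2  N=1 Z=0
after  9: x0=0xaa x1=0xba x2=0x08 x3=0xea x4=0xf2  N=1 Z=0
-- IRQ taken; context saved, return-PC = 10 --

FLAGS = (N=1, Z=0)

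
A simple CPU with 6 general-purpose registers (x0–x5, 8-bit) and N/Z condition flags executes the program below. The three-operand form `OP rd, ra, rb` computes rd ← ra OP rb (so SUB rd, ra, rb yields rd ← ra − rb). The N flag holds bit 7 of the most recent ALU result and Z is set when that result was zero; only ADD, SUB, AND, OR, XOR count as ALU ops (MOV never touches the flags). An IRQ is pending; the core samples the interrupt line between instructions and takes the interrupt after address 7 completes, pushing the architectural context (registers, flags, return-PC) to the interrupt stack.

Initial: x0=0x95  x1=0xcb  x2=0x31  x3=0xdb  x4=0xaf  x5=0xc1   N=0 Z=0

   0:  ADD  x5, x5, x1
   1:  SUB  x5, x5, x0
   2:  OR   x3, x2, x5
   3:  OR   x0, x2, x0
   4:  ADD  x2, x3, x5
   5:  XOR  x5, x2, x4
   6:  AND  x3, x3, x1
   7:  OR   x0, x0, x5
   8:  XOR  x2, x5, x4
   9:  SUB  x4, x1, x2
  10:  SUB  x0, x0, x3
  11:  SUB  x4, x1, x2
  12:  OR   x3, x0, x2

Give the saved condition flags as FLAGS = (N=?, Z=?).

FLAGS = (N=1, Z=0)

after  0: x0=0x95 x1=0xcb x2=0x31 x3=0xdb x4=0xaf x5=0x8c  N=1 Z=0
after  1: x0=0x95 x1=0xcb x2=0x31 x3=0xdb x4=0xaf x5=0xf7  N=1 Z=0
after  2: x0=0x95 x1=0xcb x2=0x31 x3=0xf7 x4=0xaf x5=0xf7  N=1 Z=0
after  3: x0=0xb5 x1=0xcb x2=0x31 x3=0xf7 x4=0xaf x5=0xf7  N=1 Z=0
after  4: x0=0xb5 x1=0xcb x2=0xee x3=0xf7 x4=0xaf x5=0xf7  N=1 Z=0
after  5: x0=0xb5 x1=0xcb x2=0xee x3=0xf7 x4=0xaf x5=0x41  N=0 Z=0
after  6: x0=0xb5 x1=0xcb x2=0xee x3=0xc3 x4=0xaf x5=0x41  N=1 Z=0
after  7: x0=0xf5 x1=0xcb x2=0xee x3=0xc3 x4=0xaf x5=0x41  N=1 Z=0
-- IRQ taken; context saved, return-PC = 8 --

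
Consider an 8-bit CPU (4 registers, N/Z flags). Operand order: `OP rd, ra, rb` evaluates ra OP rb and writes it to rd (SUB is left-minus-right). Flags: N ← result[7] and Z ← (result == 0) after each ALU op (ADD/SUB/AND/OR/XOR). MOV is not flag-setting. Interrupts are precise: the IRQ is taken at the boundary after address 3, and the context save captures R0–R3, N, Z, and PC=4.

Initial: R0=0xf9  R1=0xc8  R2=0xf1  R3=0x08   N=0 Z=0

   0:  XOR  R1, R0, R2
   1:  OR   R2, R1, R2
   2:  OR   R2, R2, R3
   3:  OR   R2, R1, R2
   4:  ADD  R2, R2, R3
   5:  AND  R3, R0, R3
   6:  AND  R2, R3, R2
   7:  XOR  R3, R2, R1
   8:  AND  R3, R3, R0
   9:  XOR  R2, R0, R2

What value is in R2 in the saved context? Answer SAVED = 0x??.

SAVED = 0xf9

after  0: R0=0xf9 R1=0x08 R2=0xf1 R3=0x08  N=0 Z=0
after  1: R0=0xf9 R1=0x08 R2=0xf9 R3=0x08  N=1 Z=0
after  2: R0=0xf9 R1=0x08 R2=0xf9 R3=0x08  N=1 Z=0
after  3: R0=0xf9 R1=0x08 R2=0xf9 R3=0x08  N=1 Z=0
-- IRQ taken; context saved, return-PC = 4 --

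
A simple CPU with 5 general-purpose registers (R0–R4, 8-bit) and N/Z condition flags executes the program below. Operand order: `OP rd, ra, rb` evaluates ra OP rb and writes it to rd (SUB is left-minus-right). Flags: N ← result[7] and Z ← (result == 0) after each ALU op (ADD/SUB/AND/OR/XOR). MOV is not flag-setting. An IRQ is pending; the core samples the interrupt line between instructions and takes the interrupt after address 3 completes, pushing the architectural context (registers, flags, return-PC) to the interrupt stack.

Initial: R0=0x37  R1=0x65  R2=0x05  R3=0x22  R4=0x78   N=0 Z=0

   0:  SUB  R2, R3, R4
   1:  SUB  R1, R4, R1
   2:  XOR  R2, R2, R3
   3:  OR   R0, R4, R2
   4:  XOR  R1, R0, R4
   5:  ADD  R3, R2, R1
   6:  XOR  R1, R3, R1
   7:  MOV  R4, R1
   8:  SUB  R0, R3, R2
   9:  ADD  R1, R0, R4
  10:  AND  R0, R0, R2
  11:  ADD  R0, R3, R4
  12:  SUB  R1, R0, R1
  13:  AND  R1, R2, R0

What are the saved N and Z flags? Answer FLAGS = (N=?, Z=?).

FLAGS = (N=1, Z=0)

after  0: R0=0x37 R1=0x65 R2=0xaa R3=0x22 R4=0x78  N=1 Z=0
after  1: R0=0x37 R1=0x13 R2=0xaa R3=0x22 R4=0x78  N=0 Z=0
after  2: R0=0x37 R1=0x13 R2=0x88 R3=0x22 R4=0x78  N=1 Z=0
after  3: R0=0xf8 R1=0x13 R2=0x88 R3=0x22 R4=0x78  N=1 Z=0
-- IRQ taken; context saved, return-PC = 4 --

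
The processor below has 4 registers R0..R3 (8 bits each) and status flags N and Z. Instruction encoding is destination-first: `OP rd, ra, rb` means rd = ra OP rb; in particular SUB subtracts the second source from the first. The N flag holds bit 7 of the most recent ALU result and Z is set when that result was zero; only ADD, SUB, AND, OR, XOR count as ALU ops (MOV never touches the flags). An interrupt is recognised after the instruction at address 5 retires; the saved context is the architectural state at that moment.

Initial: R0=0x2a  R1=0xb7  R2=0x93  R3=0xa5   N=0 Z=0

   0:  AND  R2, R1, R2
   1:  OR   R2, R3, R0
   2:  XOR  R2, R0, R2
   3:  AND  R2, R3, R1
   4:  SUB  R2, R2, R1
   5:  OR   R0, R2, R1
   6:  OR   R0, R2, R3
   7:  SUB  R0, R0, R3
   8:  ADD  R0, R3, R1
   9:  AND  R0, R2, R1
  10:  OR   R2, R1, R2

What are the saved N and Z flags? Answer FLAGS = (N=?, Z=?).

after  0: R0=0x2a R1=0xb7 R2=0x93 R3=0xa5  N=1 Z=0
after  1: R0=0x2a R1=0xb7 R2=0xaf R3=0xa5  N=1 Z=0
after  2: R0=0x2a R1=0xb7 R2=0x85 R3=0xa5  N=1 Z=0
after  3: R0=0x2a R1=0xb7 R2=0xa5 R3=0xa5  N=1 Z=0
after  4: R0=0x2a R1=0xb7 R2=0xee R3=0xa5  N=1 Z=0
after  5: R0=0xff R1=0xb7 R2=0xee R3=0xa5  N=1 Z=0
-- IRQ taken; context saved, return-PC = 6 --

FLAGS = (N=1, Z=0)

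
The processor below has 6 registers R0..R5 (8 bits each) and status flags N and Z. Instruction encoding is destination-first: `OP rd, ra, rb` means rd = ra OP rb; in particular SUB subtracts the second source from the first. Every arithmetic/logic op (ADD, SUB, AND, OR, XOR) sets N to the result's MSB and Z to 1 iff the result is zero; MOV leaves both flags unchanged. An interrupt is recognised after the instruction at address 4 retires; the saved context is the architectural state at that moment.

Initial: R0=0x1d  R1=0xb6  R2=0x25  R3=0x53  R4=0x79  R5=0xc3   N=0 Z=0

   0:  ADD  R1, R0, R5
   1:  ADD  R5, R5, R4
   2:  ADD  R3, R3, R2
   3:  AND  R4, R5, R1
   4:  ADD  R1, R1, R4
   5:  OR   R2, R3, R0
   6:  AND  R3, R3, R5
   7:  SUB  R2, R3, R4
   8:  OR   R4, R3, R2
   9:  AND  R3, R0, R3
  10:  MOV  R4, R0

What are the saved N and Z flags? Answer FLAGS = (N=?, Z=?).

after  0: R0=0x1d R1=0xe0 R2=0x25 R3=0x53 R4=0x79 R5=0xc3  N=1 Z=0
after  1: R0=0x1d R1=0xe0 R2=0x25 R3=0x53 R4=0x79 R5=0x3c  N=0 Z=0
after  2: R0=0x1d R1=0xe0 R2=0x25 R3=0x78 R4=0x79 R5=0x3c  N=0 Z=0
after  3: R0=0x1d R1=0xe0 R2=0x25 R3=0x78 R4=0x20 R5=0x3c  N=0 Z=0
after  4: R0=0x1d R1=0x00 R2=0x25 R3=0x78 R4=0x20 R5=0x3c  N=0 Z=1
-- IRQ taken; context saved, return-PC = 5 --

FLAGS = (N=0, Z=1)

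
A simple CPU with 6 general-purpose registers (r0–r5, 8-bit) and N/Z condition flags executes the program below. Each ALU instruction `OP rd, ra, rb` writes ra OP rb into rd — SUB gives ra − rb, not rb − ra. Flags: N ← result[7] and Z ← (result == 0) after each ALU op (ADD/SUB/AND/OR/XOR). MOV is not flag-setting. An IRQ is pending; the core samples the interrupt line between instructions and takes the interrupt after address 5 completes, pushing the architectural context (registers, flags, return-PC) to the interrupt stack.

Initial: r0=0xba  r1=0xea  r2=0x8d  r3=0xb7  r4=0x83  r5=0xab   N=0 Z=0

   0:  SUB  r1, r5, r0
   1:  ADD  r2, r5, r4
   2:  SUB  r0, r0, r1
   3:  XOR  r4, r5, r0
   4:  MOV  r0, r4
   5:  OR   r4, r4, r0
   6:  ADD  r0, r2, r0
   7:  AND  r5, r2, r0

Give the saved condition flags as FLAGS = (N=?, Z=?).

after  0: r0=0xba r1=0xf1 r2=0x8d r3=0xb7 r4=0x83 r5=0xab  N=1 Z=0
after  1: r0=0xba r1=0xf1 r2=0x2e r3=0xb7 r4=0x83 r5=0xab  N=0 Z=0
after  2: r0=0xc9 r1=0xf1 r2=0x2e r3=0xb7 r4=0x83 r5=0xab  N=1 Z=0
after  3: r0=0xc9 r1=0xf1 r2=0x2e r3=0xb7 r4=0x62 r5=0xab  N=0 Z=0
after  4: r0=0x62 r1=0xf1 r2=0x2e r3=0xb7 r4=0x62 r5=0xab  N=0 Z=0
after  5: r0=0x62 r1=0xf1 r2=0x2e r3=0xb7 r4=0x62 r5=0xab  N=0 Z=0
-- IRQ taken; context saved, return-PC = 6 --

FLAGS = (N=0, Z=0)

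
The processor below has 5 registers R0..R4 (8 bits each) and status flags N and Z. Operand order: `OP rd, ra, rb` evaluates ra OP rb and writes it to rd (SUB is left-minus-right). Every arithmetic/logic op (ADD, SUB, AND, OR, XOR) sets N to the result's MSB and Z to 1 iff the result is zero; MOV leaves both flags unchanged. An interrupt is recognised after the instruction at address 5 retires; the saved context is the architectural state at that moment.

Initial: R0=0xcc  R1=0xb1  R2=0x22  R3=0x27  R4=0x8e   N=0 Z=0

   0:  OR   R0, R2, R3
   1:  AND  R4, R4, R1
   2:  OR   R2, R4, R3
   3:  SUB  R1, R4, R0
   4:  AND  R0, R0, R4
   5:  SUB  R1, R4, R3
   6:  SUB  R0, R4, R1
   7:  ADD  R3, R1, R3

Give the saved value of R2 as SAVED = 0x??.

SAVED = 0xa7

after  0: R0=0x27 R1=0xb1 R2=0x22 R3=0x27 R4=0x8e  N=0 Z=0
after  1: R0=0x27 R1=0xb1 R2=0x22 R3=0x27 R4=0x80  N=1 Z=0
after  2: R0=0x27 R1=0xb1 R2=0xa7 R3=0x27 R4=0x80  N=1 Z=0
after  3: R0=0x27 R1=0x59 R2=0xa7 R3=0x27 R4=0x80  N=0 Z=0
after  4: R0=0x00 R1=0x59 R2=0xa7 R3=0x27 R4=0x80  N=0 Z=1
after  5: R0=0x00 R1=0x59 R2=0xa7 R3=0x27 R4=0x80  N=0 Z=0
-- IRQ taken; context saved, return-PC = 6 --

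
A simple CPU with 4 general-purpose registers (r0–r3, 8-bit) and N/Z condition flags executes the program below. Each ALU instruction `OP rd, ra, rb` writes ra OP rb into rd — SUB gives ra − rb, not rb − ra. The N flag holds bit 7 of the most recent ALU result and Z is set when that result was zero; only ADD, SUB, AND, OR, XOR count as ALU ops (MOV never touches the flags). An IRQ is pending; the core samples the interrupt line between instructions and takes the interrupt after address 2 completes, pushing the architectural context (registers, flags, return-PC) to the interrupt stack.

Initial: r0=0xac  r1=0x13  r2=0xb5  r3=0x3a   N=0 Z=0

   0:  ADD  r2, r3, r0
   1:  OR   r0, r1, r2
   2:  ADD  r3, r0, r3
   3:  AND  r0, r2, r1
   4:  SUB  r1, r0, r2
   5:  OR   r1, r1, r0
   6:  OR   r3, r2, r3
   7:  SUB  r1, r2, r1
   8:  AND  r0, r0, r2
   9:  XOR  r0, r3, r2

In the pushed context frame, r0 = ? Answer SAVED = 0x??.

SAVED = 0xf7

after  0: r0=0xac r1=0x13 r2=0xe6 r3=0x3a  N=1 Z=0
after  1: r0=0xf7 r1=0x13 r2=0xe6 r3=0x3a  N=1 Z=0
after  2: r0=0xf7 r1=0x13 r2=0xe6 r3=0x31  N=0 Z=0
-- IRQ taken; context saved, return-PC = 3 --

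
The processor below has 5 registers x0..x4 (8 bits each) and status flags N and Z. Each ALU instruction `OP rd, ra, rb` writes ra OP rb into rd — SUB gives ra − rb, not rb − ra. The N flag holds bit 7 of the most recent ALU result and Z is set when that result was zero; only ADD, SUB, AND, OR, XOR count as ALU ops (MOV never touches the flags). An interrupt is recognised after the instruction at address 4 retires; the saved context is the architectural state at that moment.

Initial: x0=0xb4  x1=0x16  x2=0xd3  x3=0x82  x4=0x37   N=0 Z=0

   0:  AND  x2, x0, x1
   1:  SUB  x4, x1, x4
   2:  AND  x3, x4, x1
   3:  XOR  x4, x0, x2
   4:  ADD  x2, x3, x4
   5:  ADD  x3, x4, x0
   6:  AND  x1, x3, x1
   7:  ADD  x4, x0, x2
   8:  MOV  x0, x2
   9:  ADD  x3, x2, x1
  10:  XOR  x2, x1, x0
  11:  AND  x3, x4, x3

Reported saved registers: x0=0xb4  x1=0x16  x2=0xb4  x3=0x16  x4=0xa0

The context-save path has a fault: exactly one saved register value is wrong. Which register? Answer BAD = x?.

after  0: x0=0xb4 x1=0x16 x2=0x14 x3=0x82 x4=0x37  N=0 Z=0
after  1: x0=0xb4 x1=0x16 x2=0x14 x3=0x82 x4=0xdf  N=1 Z=0
after  2: x0=0xb4 x1=0x16 x2=0x14 x3=0x16 x4=0xdf  N=0 Z=0
after  3: x0=0xb4 x1=0x16 x2=0x14 x3=0x16 x4=0xa0  N=1 Z=0
after  4: x0=0xb4 x1=0x16 x2=0xb6 x3=0x16 x4=0xa0  N=1 Z=0
-- IRQ taken; context saved, return-PC = 5 --
mismatch: x2: reported 0xb4 vs actual 0xb6

BAD = x2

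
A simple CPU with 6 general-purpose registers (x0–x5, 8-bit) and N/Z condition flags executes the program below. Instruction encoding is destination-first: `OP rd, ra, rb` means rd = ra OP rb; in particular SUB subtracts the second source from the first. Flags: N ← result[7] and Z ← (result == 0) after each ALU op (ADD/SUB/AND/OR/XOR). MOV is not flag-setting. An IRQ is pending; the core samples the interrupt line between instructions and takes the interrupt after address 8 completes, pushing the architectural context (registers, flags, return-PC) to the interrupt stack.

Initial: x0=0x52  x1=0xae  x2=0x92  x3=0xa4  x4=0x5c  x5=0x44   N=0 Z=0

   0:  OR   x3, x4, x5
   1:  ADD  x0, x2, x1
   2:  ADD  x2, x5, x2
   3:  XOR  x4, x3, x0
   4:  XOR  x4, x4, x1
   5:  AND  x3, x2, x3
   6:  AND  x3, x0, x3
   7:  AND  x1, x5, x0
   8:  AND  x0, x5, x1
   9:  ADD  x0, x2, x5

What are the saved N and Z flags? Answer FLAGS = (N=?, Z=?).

FLAGS = (N=0, Z=0)

after  0: x0=0x52 x1=0xae x2=0x92 x3=0x5c x4=0x5c x5=0x44  N=0 Z=0
after  1: x0=0x40 x1=0xae x2=0x92 x3=0x5c x4=0x5c x5=0x44  N=0 Z=0
after  2: x0=0x40 x1=0xae x2=0xd6 x3=0x5c x4=0x5c x5=0x44  N=1 Z=0
after  3: x0=0x40 x1=0xae x2=0xd6 x3=0x5c x4=0x1c x5=0x44  N=0 Z=0
after  4: x0=0x40 x1=0xae x2=0xd6 x3=0x5c x4=0xb2 x5=0x44  N=1 Z=0
after  5: x0=0x40 x1=0xae x2=0xd6 x3=0x54 x4=0xb2 x5=0x44  N=0 Z=0
after  6: x0=0x40 x1=0xae x2=0xd6 x3=0x40 x4=0xb2 x5=0x44  N=0 Z=0
after  7: x0=0x40 x1=0x40 x2=0xd6 x3=0x40 x4=0xb2 x5=0x44  N=0 Z=0
after  8: x0=0x40 x1=0x40 x2=0xd6 x3=0x40 x4=0xb2 x5=0x44  N=0 Z=0
-- IRQ taken; context saved, return-PC = 9 --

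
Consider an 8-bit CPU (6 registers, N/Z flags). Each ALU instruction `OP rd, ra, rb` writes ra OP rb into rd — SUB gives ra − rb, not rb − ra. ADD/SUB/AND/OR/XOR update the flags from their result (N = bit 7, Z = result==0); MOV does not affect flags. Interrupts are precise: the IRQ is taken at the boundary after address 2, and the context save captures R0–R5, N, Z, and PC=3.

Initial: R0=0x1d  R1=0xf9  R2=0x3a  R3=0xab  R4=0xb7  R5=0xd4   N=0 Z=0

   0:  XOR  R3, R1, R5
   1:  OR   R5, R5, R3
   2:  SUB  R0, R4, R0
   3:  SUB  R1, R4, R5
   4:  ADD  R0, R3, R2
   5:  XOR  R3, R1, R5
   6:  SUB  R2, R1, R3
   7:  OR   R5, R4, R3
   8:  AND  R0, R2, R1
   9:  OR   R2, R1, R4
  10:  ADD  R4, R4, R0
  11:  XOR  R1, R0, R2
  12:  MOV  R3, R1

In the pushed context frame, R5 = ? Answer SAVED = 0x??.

after  0: R0=0x1d R1=0xf9 R2=0x3a R3=0x2d R4=0xb7 R5=0xd4  N=0 Z=0
after  1: R0=0x1d R1=0xf9 R2=0x3a R3=0x2d R4=0xb7 R5=0xfd  N=1 Z=0
after  2: R0=0x9a R1=0xf9 R2=0x3a R3=0x2d R4=0xb7 R5=0xfd  N=1 Z=0
-- IRQ taken; context saved, return-PC = 3 --

SAVED = 0xfd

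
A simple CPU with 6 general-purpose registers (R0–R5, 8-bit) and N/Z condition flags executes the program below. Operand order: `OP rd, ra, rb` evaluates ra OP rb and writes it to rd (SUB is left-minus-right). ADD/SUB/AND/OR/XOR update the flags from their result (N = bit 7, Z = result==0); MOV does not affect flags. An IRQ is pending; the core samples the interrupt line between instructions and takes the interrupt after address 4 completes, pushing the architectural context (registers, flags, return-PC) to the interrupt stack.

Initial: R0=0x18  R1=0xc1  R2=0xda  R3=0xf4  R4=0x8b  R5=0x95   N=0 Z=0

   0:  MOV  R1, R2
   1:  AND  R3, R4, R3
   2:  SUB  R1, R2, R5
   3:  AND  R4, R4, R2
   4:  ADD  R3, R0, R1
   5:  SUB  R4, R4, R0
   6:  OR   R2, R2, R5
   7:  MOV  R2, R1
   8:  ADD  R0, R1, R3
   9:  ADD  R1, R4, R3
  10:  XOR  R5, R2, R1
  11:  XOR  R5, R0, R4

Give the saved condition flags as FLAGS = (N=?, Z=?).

FLAGS = (N=0, Z=0)

after  0: R0=0x18 R1=0xda R2=0xda R3=0xf4 R4=0x8b R5=0x95  N=0 Z=0
after  1: R0=0x18 R1=0xda R2=0xda R3=0x80 R4=0x8b R5=0x95  N=1 Z=0
after  2: R0=0x18 R1=0x45 R2=0xda R3=0x80 R4=0x8b R5=0x95  N=0 Z=0
after  3: R0=0x18 R1=0x45 R2=0xda R3=0x80 R4=0x8a R5=0x95  N=1 Z=0
after  4: R0=0x18 R1=0x45 R2=0xda R3=0x5d R4=0x8a R5=0x95  N=0 Z=0
-- IRQ taken; context saved, return-PC = 5 --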